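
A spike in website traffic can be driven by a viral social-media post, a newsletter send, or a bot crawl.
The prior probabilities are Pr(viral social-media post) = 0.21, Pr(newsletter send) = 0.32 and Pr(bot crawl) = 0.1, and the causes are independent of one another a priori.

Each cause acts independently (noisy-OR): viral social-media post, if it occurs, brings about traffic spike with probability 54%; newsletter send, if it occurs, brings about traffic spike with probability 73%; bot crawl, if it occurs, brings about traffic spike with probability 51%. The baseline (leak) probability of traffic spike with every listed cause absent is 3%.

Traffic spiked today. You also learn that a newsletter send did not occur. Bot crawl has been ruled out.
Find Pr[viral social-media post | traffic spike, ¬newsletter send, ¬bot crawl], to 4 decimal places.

Pr[viral social-media post | traffic spike, ¬newsletter send, ¬bot crawl] ≈ 0.8307

Under noisy-OR, P(traffic spike | causes) = 1 − (1−0.03)·∏(1−qᵢ) over the active causes.
P(traffic spike | ¬newsletter send, ¬bot crawl) = 0.03·0.79 + 0.5538·0.21 = 0.023700 + 0.116298 = 0.139998
The viral social-media post-present share is 0.5538·0.21 = 0.116298.
So P(viral social-media post | traffic spike, ¬newsletter send, ¬bot crawl) = 0.116298/0.139998 ≈ 0.8307.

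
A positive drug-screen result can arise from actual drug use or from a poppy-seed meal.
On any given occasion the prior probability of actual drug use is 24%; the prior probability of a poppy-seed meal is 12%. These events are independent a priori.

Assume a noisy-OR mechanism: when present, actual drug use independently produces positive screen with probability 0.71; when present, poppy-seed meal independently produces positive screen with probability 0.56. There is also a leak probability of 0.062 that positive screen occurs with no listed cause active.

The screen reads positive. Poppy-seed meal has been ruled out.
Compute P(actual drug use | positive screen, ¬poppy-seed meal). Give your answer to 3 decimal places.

P(actual drug use | positive screen, ¬poppy-seed meal) ≈ 0.788

Under noisy-OR, P(positive screen | causes) = 1 − (1−0.062)·∏(1−qᵢ) over the active causes.
By total probability over both values of actual drug use:
  P(positive screen | ¬poppy-seed meal) = 0.062*0.76 + 0.72798*0.24
        = 0.047120 + 0.174715 = 0.221835
Keeping only the actual drug use-present terms gives 0.174715, so
  P(actual drug use | positive screen, ¬poppy-seed meal) = 0.174715 / 0.221835 ≈ 0.788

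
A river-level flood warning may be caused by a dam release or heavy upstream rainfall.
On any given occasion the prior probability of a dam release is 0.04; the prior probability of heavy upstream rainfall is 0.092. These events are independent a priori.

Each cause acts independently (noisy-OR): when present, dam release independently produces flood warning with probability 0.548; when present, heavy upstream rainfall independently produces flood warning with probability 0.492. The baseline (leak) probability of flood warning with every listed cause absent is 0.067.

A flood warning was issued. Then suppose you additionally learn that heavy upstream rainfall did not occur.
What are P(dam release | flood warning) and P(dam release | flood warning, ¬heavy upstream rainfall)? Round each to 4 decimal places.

P(dam release | flood warning) ≈ 0.1856; P(dam release | flood warning, ¬heavy upstream rainfall) ≈ 0.2645

Under noisy-OR, P(flood warning | causes) = 1 − (1−0.067)·∏(1−qᵢ) over the active causes.
P(flood warning) = 0.067·0.96·0.908 + 0.526036·0.96·0.092 + 0.578284·0.04·0.908 + 0.785768·0.04·0.092 = 0.058403 + 0.046459 + 0.021003 + 0.002892 = 0.128757
Of this, 0.023895 comes from 0.021003 + 0.002892 (the dam release=true cases).
So P(dam release | flood warning) = 0.023895/0.128757 ≈ 0.1856.

Now condition on the additional information:
P(flood warning | ¬heavy upstream rainfall) = 0.067×0.96 + 0.578284×0.04 = 0.064320 + 0.023131 = 0.087451
Restricting to configurations with dam release present: 0.578284×0.04 = 0.023131.
P(dam release | flood warning, ¬heavy upstream rainfall) = 0.023131 / 0.087451 ≈ 0.2645
With heavy upstream rainfall excluded, dam release must carry more of the explanatory weight for the flood warning.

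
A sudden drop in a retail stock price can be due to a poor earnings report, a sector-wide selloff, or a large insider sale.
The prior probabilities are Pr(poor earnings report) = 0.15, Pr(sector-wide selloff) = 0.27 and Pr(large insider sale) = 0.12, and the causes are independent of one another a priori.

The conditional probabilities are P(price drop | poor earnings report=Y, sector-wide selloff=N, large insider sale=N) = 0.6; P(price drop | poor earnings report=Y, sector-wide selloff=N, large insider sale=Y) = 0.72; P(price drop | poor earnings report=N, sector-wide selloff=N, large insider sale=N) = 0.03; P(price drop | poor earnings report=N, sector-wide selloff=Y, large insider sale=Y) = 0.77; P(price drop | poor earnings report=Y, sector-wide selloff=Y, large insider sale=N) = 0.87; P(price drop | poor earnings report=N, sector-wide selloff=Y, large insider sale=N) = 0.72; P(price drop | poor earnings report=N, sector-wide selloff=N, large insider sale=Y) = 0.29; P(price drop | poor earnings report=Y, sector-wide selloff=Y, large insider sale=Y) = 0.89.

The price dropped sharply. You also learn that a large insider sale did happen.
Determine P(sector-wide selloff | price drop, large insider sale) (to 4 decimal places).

Weight on sector-wide selloff=true, given the evidence: 0.176715 + 0.036045 = 0.212760
Normalizer over all consistent configurations: 0.29·0.85·0.73 + 0.77·0.85·0.27 + 0.72·0.15·0.73 + 0.89·0.15·0.27 = 0.471545
Posterior = 0.212760 / 0.471545 ≈ 0.4512

P(sector-wide selloff | price drop, large insider sale) ≈ 0.4512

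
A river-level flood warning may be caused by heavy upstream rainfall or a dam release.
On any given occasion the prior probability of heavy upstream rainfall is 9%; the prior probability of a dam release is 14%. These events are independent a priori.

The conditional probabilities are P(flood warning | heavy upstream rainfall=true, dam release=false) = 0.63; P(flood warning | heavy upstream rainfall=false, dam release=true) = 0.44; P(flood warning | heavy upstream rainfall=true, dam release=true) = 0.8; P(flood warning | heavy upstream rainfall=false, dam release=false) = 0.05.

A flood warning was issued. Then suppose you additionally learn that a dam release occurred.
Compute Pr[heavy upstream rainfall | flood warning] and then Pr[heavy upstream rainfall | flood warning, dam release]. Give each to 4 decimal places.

P(flood warning) = 0.05×0.91×0.86 + 0.44×0.91×0.14 + 0.63×0.09×0.86 + 0.8×0.09×0.14 = 0.039130 + 0.056056 + 0.048762 + 0.010080 = 0.154028
The heavy upstream rainfall-present share is 0.048762 + 0.010080 = 0.058842.
Hence the posterior is 0.058842/0.154028 ≈ 0.3820.

With the extra evidence:
By total probability over both values of heavy upstream rainfall:
  P(flood warning | dam release) = 0.44×0.91 + 0.8×0.09
        = 0.400400 + 0.072000 = 0.472400
Configurations with heavy upstream rainfall contribute 0.072000, so
  P(heavy upstream rainfall | flood warning, dam release) = 0.072000 / 0.472400 ≈ 0.1524

Pr[heavy upstream rainfall | flood warning] ≈ 0.3820; Pr[heavy upstream rainfall | flood warning, dam release] ≈ 0.1524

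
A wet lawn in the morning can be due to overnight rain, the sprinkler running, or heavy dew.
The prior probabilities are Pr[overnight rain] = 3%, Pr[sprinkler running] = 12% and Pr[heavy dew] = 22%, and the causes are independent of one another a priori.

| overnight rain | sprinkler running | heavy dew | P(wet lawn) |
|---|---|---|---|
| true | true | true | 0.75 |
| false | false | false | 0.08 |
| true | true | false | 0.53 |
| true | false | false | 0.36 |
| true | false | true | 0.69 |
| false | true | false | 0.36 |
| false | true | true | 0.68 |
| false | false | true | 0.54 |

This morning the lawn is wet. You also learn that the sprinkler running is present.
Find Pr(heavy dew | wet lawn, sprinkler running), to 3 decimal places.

Pr(heavy dew | wet lawn, sprinkler running) ≈ 0.345

For the numerator, keep only heavy dew=true terms: 0.145112 + 0.004950 = 0.150062
Denominator P(wet lawn | sprinkler running): 0.36×0.97×0.78 + 0.68×0.97×0.22 + 0.53×0.03×0.78 + 0.75×0.03×0.22 = 0.434840
Posterior = 0.150062 / 0.434840 ≈ 0.345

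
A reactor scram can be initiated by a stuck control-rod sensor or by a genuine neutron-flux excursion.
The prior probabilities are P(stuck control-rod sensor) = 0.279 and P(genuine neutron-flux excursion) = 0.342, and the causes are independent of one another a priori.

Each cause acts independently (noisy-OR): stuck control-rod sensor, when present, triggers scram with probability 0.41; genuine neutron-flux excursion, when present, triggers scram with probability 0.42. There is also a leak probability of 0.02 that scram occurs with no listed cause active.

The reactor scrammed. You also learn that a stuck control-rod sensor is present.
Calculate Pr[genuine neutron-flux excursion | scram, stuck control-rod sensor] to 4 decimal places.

Pr[genuine neutron-flux excursion | scram, stuck control-rod sensor] ≈ 0.4502

Under noisy-OR, P(scram | causes) = 1 − (1−0.02)·∏(1−qᵢ) over the active causes.
P(scram | stuck control-rod sensor) = 0.4218*0.658 + 0.664644*0.342 = 0.277544 + 0.227308 = 0.504852
Of this, 0.227308 comes from 0.664644*0.342 (the genuine neutron-flux excursion=true cases).
So P(genuine neutron-flux excursion | scram, stuck control-rod sensor) = 0.227308/0.504852 ≈ 0.4502.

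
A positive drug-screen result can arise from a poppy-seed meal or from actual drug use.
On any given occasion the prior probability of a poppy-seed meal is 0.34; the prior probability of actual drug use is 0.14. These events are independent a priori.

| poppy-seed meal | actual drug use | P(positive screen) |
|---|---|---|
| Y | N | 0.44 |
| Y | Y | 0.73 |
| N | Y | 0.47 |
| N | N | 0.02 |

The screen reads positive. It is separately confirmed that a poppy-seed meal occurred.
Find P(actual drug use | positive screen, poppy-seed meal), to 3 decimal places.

P(actual drug use | positive screen, poppy-seed meal) ≈ 0.213

Numerator (weight on configurations with actual drug use): 0.73*0.14 = 0.102200
Normalizer over all consistent configurations: 0.44*0.86 + 0.73*0.14 = 0.480600
Posterior = 0.102200 / 0.480600 ≈ 0.213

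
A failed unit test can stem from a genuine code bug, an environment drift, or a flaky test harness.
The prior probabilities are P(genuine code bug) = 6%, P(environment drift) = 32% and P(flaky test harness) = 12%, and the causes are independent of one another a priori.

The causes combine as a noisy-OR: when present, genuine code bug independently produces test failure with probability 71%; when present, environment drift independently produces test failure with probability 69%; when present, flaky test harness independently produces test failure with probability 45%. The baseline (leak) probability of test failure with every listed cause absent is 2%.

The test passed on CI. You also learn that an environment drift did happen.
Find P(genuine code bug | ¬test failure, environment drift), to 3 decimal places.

Under noisy-OR, P(test failure | causes) = 1 − (1−0.02)·∏(1−qᵢ) over the active causes.
P(¬test failure | environment drift) = 0.3038×0.94×0.88 + 0.16709×0.94×0.12 + 0.088102×0.06×0.88 + 0.048456×0.06×0.12 = 0.251303 + 0.018848 + 0.004652 + 0.000349 = 0.275152
The genuine code bug-present share is 0.004652 + 0.000349 = 0.005001.
P(genuine code bug | ¬test failure, environment drift) = 0.005001 / 0.275152 ≈ 0.018

P(genuine code bug | ¬test failure, environment drift) ≈ 0.018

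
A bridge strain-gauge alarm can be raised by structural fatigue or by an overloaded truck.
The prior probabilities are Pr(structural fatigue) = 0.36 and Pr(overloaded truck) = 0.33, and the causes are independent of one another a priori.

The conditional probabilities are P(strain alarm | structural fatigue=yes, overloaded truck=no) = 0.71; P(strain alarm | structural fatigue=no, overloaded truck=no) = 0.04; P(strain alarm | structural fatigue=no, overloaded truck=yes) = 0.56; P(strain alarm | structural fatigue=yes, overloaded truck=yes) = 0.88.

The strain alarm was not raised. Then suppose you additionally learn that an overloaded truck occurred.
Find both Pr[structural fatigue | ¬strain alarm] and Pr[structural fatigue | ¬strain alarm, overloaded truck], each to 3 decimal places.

Pr[structural fatigue | ¬strain alarm] ≈ 0.143; Pr[structural fatigue | ¬strain alarm, overloaded truck] ≈ 0.133

P(¬strain alarm) = 0.96·0.64·0.67 + 0.44·0.64·0.33 + 0.29·0.36·0.67 + 0.12·0.36·0.33 = 0.411648 + 0.092928 + 0.069948 + 0.014256 = 0.588780
Of this, 0.084204 comes from 0.069948 + 0.014256 (the structural fatigue=true cases).
Hence the posterior is 0.084204/0.588780 ≈ 0.143.

Now also conditioning on overloaded truck=true:
P(¬strain alarm | overloaded truck) = 0.44×0.64 + 0.12×0.36 = 0.281600 + 0.043200 = 0.324800
Of this, 0.043200 comes from 0.12×0.36 (the structural fatigue=true cases).
So P(structural fatigue | ¬strain alarm, overloaded truck) = 0.043200/0.324800 ≈ 0.133.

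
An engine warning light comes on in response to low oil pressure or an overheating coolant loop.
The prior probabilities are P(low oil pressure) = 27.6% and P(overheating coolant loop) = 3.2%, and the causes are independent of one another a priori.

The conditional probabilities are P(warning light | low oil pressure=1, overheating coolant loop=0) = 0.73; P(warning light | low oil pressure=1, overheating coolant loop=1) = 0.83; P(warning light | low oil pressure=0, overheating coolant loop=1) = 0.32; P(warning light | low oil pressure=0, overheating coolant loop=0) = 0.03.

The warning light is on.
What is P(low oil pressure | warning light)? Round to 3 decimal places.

For the numerator, keep only low oil pressure=true terms: 0.195033 + 0.007331 = 0.202364
Denominator P(warning light): 0.03×0.724×0.968 + 0.32×0.724×0.032 + 0.73×0.276×0.968 + 0.83×0.276×0.032 = 0.230803
P(low oil pressure | warning light) = 0.202364/0.230803 ≈ 0.877

P(low oil pressure | warning light) ≈ 0.877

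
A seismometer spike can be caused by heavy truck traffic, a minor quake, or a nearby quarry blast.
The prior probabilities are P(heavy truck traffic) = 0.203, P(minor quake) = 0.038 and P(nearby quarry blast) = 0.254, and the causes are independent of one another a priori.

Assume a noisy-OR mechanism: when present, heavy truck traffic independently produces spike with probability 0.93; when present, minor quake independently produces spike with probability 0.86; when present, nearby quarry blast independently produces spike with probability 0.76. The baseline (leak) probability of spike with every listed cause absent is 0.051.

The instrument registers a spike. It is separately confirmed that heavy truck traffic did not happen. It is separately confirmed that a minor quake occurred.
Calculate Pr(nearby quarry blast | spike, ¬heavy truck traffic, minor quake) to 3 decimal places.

Under noisy-OR, P(spike | causes) = 1 − (1−0.051)·∏(1−qᵢ) over the active causes.
P(spike | ¬heavy truck traffic, minor quake) = 0.86714×0.746 + 0.968114×0.254 = 0.646886 + 0.245901 = 0.892787
Of this, 0.245901 comes from 0.968114×0.254 (the nearby quarry blast=true cases).
So P(nearby quarry blast | spike, ¬heavy truck traffic, minor quake) = 0.245901/0.892787 ≈ 0.275.

Pr(nearby quarry blast | spike, ¬heavy truck traffic, minor quake) ≈ 0.275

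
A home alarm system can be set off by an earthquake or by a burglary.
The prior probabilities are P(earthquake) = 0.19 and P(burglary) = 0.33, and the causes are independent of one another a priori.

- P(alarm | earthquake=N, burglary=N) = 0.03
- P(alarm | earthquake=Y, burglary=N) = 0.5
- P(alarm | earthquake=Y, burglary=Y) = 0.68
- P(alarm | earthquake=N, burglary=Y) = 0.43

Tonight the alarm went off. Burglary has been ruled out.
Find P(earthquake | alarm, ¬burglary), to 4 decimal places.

P(alarm | ¬burglary) = 0.03·0.81 + 0.5·0.19 = 0.024300 + 0.095000 = 0.119300
Restricting to configurations with earthquake present: 0.5·0.19 = 0.095000.
So P(earthquake | alarm, ¬burglary) = 0.095000/0.119300 ≈ 0.7963.

P(earthquake | alarm, ¬burglary) ≈ 0.7963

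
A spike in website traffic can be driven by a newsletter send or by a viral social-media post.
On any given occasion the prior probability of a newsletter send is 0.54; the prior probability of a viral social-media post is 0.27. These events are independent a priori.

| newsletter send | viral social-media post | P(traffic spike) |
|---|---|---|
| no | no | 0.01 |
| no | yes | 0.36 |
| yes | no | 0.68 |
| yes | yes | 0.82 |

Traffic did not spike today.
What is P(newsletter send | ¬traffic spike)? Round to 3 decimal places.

P(newsletter send | ¬traffic spike) ≈ 0.270

Enumerate the 4 (newsletter send, viral social-media post) configurations and weight by the priors:
  P(¬traffic spike) = 0.99*0.46*0.73 + 0.64*0.46*0.27 + 0.32*0.54*0.73 + 0.18*0.54*0.27
        = 0.332442 + 0.079488 + 0.126144 + 0.026244 = 0.564318
Configurations with newsletter send contribute 0.152388, so
  P(newsletter send | ¬traffic spike) = 0.152388 / 0.564318 ≈ 0.270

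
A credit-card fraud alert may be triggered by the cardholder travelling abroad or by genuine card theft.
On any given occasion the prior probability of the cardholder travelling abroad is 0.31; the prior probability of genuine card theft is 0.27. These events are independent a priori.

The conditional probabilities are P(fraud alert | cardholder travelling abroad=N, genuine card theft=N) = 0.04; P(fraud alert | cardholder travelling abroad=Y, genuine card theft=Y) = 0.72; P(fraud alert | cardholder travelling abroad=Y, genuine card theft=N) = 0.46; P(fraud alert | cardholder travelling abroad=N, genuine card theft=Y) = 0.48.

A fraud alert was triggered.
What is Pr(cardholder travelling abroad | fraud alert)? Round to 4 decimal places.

Pr(cardholder travelling abroad | fraud alert) ≈ 0.6000

Weight on cardholder travelling abroad=true, given the evidence: 0.104098 + 0.060264 = 0.164362
Normalizer over all consistent configurations: 0.04×0.69×0.73 + 0.48×0.69×0.27 + 0.46×0.31×0.73 + 0.72×0.31×0.27 = 0.273934
Posterior = 0.164362 / 0.273934 ≈ 0.6000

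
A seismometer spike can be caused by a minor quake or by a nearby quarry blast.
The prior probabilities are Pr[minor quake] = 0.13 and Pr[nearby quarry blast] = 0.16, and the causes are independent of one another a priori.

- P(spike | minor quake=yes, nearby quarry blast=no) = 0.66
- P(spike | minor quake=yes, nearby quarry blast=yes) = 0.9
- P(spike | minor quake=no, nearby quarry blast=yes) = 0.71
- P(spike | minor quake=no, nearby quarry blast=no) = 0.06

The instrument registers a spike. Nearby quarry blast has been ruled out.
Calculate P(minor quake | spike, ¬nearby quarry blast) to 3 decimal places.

P(minor quake | spike, ¬nearby quarry blast) ≈ 0.622

P(spike | ¬nearby quarry blast) = 0.06*0.87 + 0.66*0.13 = 0.052200 + 0.085800 = 0.138000
Of this, 0.085800 comes from 0.66*0.13 (the minor quake=true cases).
P(minor quake | spike, ¬nearby quarry blast) = 0.085800 / 0.138000 ≈ 0.622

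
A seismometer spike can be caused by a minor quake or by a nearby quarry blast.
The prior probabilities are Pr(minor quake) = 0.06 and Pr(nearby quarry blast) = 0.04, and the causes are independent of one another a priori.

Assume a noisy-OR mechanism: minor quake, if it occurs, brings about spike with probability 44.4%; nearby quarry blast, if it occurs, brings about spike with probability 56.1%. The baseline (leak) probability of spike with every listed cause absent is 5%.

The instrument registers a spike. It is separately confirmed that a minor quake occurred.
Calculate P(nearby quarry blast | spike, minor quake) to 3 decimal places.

Under noisy-OR, P(spike | causes) = 1 − (1−0.05)·∏(1−qᵢ) over the active causes.
Sum P(spike|·) weighted by the priors over both values of nearby quarry blast:
  P(spike | minor quake) = 0.4718*0.96 + 0.76812*0.04
        = 0.452928 + 0.030725 = 0.483653
The terms with nearby quarry blast present sum to 0.030725, so
  P(nearby quarry blast | spike, minor quake) = 0.030725 / 0.483653 ≈ 0.064

P(nearby quarry blast | spike, minor quake) ≈ 0.064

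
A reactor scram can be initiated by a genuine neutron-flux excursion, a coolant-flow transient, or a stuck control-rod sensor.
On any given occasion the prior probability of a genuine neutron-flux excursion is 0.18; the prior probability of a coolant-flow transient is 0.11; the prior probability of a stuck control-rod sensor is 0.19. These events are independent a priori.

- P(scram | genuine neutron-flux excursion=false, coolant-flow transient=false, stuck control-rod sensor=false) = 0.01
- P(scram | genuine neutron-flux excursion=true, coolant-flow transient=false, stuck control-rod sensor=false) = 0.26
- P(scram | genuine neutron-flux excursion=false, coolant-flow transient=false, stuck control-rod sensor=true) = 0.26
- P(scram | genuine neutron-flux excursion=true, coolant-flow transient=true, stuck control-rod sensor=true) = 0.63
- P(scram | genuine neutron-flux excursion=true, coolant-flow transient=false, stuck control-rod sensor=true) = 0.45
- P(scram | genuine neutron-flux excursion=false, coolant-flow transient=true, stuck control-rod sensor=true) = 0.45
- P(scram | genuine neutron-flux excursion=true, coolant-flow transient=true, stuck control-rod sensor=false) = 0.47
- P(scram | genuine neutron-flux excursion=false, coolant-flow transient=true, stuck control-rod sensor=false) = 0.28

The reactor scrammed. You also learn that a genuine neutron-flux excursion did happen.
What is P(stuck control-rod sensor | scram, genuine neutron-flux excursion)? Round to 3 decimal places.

P(scram | genuine neutron-flux excursion) = 0.26·0.89·0.81 + 0.45·0.89·0.19 + 0.47·0.11·0.81 + 0.63·0.11·0.19 = 0.187434 + 0.076095 + 0.041877 + 0.013167 = 0.318573
Of this, 0.089262 comes from 0.076095 + 0.013167 (the stuck control-rod sensor=true cases).
Hence the posterior is 0.089262/0.318573 ≈ 0.280.

P(stuck control-rod sensor | scram, genuine neutron-flux excursion) ≈ 0.280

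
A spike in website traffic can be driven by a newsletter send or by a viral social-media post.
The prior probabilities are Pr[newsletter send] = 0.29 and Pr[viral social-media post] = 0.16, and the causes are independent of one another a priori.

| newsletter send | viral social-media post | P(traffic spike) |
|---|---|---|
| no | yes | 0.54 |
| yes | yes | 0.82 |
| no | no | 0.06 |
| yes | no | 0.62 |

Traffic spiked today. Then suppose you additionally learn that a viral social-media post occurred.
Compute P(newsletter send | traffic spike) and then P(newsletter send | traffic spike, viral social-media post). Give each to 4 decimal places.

P(newsletter send | traffic spike) ≈ 0.6606; P(newsletter send | traffic spike, viral social-media post) ≈ 0.3828

For the numerator, keep only newsletter send=true terms: 0.151032 + 0.038048 = 0.189080
Normalizer over all consistent configurations: 0.06×0.71×0.84 + 0.54×0.71×0.16 + 0.62×0.29×0.84 + 0.82×0.29×0.16 = 0.286208
Posterior = 0.189080 / 0.286208 ≈ 0.6606

With the extra evidence:
P(traffic spike | viral social-media post) = 0.54*0.71 + 0.82*0.29 = 0.383400 + 0.237800 = 0.621200
The newsletter send-present share is 0.82*0.29 = 0.237800.
So P(newsletter send | traffic spike, viral social-media post) = 0.237800/0.621200 ≈ 0.3828.
The drop from 0.6606 to 0.3828 is the explaining-away (discounting) effect.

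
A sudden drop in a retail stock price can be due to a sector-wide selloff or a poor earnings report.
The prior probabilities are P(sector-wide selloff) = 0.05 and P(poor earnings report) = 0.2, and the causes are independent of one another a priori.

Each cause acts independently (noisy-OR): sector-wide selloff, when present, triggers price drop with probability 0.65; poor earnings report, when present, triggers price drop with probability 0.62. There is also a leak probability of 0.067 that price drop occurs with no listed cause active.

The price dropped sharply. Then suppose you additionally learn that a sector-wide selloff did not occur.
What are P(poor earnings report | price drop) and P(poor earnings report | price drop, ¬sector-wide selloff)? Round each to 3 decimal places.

P(poor earnings report | price drop) ≈ 0.628; P(poor earnings report | price drop, ¬sector-wide selloff) ≈ 0.707

Under noisy-OR, P(price drop | causes) = 1 − (1−0.067)·∏(1−qᵢ) over the active causes.
For the numerator, keep only poor earnings report=true terms: 0.122637 + 0.008759 = 0.131396
The normalizing constant is 0.067×0.95×0.8 + 0.64546×0.95×0.2 + 0.67345×0.05×0.8 + 0.875911×0.05×0.2 = 0.209254
P(poor earnings report | price drop) = 0.131396/0.209254 ≈ 0.628

Now condition on the additional information:
P(price drop | ¬sector-wide selloff) = 0.067×0.8 + 0.64546×0.2 = 0.053600 + 0.129092 = 0.182692
The poor earnings report-present share is 0.64546×0.2 = 0.129092.
Hence the posterior is 0.129092/0.182692 ≈ 0.707.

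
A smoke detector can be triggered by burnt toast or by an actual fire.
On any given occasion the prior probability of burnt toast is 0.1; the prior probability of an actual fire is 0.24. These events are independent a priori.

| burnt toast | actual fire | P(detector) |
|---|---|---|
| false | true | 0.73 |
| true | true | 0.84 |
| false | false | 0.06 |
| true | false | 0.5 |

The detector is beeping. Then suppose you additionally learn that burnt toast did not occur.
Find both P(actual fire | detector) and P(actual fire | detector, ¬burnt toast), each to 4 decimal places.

P(actual fire | detector) ≈ 0.6923; P(actual fire | detector, ¬burnt toast) ≈ 0.7935

Numerator (weight on configurations with actual fire): 0.157680 + 0.020160 = 0.177840
Normalizer over all consistent configurations: 0.06×0.9×0.76 + 0.73×0.9×0.24 + 0.5×0.1×0.76 + 0.84×0.1×0.24 = 0.256880
Posterior = 0.177840 / 0.256880 ≈ 0.6923

Now also conditioning on burnt toast≠true:
For the numerator, keep only actual fire=true terms: 0.73·0.24 = 0.175200
Normalizer over all consistent configurations: 0.06·0.76 + 0.73·0.24 = 0.220800
P(actual fire | detector, ¬burnt toast) = 0.175200/0.220800 ≈ 0.7935
With burnt toast excluded, actual fire must carry more of the explanatory weight for the detector.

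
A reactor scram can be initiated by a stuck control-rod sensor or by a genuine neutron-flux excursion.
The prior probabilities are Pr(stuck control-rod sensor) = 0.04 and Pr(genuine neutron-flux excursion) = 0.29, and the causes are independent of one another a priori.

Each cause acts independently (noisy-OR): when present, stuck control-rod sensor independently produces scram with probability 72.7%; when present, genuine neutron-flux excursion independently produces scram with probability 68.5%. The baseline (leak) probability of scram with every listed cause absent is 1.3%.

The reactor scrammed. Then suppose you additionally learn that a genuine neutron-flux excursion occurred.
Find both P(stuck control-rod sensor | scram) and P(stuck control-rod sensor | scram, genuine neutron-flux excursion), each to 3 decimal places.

Under noisy-OR, P(scram | causes) = 1 − (1−0.013)·∏(1−qᵢ) over the active causes.
P(scram) = 0.013·0.96·0.71 + 0.689095·0.96·0.29 + 0.730549·0.04·0.71 + 0.915123·0.04·0.29 = 0.008861 + 0.191844 + 0.020748 + 0.010615 = 0.232068
Of this, 0.031363 comes from 0.020748 + 0.010615 (the stuck control-rod sensor=true cases).
So P(stuck control-rod sensor | scram) = 0.031363/0.232068 ≈ 0.135.

With the extra evidence:
Numerator (weight on configurations with stuck control-rod sensor): 0.915123*0.04 = 0.036605
The normalizing constant is 0.689095*0.96 + 0.915123*0.04 = 0.698136
P(stuck control-rod sensor | scram, genuine neutron-flux excursion) = 0.036605/0.698136 ≈ 0.052

P(stuck control-rod sensor | scram) ≈ 0.135; P(stuck control-rod sensor | scram, genuine neutron-flux excursion) ≈ 0.052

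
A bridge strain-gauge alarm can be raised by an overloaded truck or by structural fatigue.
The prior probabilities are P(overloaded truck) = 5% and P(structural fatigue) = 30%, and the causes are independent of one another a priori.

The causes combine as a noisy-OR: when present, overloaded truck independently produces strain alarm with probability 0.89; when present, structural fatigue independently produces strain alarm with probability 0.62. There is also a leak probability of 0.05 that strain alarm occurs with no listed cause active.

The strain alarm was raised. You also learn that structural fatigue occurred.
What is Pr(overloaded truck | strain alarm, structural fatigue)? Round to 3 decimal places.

Under noisy-OR, P(strain alarm | causes) = 1 − (1−0.05)·∏(1−qᵢ) over the active causes.
Numerator (weight on configurations with overloaded truck): 0.96029*0.05 = 0.048015
Denominator P(strain alarm | structural fatigue): 0.639*0.95 + 0.96029*0.05 = 0.655065
Posterior = 0.048015 / 0.655065 ≈ 0.073

Pr(overloaded truck | strain alarm, structural fatigue) ≈ 0.073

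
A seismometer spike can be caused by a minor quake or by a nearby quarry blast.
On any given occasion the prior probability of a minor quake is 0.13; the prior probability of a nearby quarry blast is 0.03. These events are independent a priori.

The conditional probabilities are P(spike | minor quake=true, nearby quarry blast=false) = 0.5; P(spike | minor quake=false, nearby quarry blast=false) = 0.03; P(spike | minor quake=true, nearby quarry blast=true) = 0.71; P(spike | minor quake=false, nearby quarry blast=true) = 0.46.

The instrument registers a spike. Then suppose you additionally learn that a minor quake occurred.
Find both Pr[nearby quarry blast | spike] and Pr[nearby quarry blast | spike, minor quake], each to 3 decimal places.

Pr[nearby quarry blast | spike] ≈ 0.143; Pr[nearby quarry blast | spike, minor quake] ≈ 0.042

Enumerate the 4 (minor quake, nearby quarry blast) configurations and weight by the priors:
  P(spike) = 0.03*0.87*0.97 + 0.46*0.87*0.03 + 0.5*0.13*0.97 + 0.71*0.13*0.03
        = 0.025317 + 0.012006 + 0.063050 + 0.002769 = 0.103142
Configurations with nearby quarry blast contribute 0.014775, so
  P(nearby quarry blast | spike) = 0.014775 / 0.103142 ≈ 0.143

With the extra evidence:
Numerator (weight on configurations with nearby quarry blast): 0.71·0.03 = 0.021300
Normalizer over all consistent configurations: 0.5·0.97 + 0.71·0.03 = 0.506300
P(nearby quarry blast | spike, minor quake) = 0.021300/0.506300 ≈ 0.042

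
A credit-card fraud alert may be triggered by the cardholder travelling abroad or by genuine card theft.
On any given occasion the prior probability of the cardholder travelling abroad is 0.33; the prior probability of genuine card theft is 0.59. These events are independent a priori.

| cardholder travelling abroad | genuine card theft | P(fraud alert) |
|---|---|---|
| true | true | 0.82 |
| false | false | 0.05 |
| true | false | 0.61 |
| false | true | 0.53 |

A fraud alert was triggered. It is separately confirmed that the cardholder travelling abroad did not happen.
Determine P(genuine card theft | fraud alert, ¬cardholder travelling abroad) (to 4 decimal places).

P(genuine card theft | fraud alert, ¬cardholder travelling abroad) ≈ 0.9385

Enumerate both values of genuine card theft and weight by the priors:
  P(fraud alert | ¬cardholder travelling abroad) = 0.05×0.41 + 0.53×0.59
        = 0.020500 + 0.312700 = 0.333200
The terms with genuine card theft present sum to 0.312700, so
  P(genuine card theft | fraud alert, ¬cardholder travelling abroad) = 0.312700 / 0.333200 ≈ 0.9385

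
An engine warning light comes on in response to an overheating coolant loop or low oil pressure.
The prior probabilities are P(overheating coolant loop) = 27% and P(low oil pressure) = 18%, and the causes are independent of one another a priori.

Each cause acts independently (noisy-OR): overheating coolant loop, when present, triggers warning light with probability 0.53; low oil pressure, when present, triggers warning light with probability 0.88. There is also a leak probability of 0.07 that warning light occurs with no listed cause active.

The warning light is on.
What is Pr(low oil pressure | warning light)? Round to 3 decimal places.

Under noisy-OR, P(warning light | causes) = 1 − (1−0.07)·∏(1−qᵢ) over the active causes.
Enumerate the 4 (overheating coolant loop, low oil pressure) configurations and weight by the priors:
  P(warning light) = 0.07×0.73×0.82 + 0.8884×0.73×0.18 + 0.5629×0.27×0.82 + 0.947548×0.27×0.18
        = 0.041902 + 0.116736 + 0.124626 + 0.046051 = 0.329315
Configurations with low oil pressure contribute 0.162787, so
  P(low oil pressure | warning light) = 0.162787 / 0.329315 ≈ 0.494

Pr(low oil pressure | warning light) ≈ 0.494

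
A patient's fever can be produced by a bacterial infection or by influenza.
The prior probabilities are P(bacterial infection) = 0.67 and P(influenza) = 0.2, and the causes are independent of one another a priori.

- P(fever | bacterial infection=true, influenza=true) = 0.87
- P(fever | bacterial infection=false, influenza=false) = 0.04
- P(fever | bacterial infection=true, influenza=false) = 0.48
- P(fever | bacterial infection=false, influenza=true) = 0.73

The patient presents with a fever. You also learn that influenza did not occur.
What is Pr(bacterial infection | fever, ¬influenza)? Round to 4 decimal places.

Sum P(fever|·) weighted by the priors over both values of bacterial infection:
  P(fever | ¬influenza) = 0.04·0.33 + 0.48·0.67
        = 0.013200 + 0.321600 = 0.334800
Configurations with bacterial infection contribute 0.321600, so
  P(bacterial infection | fever, ¬influenza) = 0.321600 / 0.334800 ≈ 0.9606

Pr(bacterial infection | fever, ¬influenza) ≈ 0.9606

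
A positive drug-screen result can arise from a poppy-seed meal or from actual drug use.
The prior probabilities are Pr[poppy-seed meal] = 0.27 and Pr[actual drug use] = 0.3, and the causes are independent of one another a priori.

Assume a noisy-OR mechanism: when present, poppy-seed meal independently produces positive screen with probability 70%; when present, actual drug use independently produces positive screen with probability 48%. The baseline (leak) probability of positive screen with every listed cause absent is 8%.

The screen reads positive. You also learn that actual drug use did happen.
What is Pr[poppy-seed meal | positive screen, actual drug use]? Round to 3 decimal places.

Under noisy-OR, P(positive screen | causes) = 1 − (1−0.08)·∏(1−qᵢ) over the active causes.
Weight on poppy-seed meal=true, given the evidence: 0.85648*0.27 = 0.231250
The normalizing constant is 0.5216*0.73 + 0.85648*0.27 = 0.612018
Posterior = 0.231250 / 0.612018 ≈ 0.378

Pr[poppy-seed meal | positive screen, actual drug use] ≈ 0.378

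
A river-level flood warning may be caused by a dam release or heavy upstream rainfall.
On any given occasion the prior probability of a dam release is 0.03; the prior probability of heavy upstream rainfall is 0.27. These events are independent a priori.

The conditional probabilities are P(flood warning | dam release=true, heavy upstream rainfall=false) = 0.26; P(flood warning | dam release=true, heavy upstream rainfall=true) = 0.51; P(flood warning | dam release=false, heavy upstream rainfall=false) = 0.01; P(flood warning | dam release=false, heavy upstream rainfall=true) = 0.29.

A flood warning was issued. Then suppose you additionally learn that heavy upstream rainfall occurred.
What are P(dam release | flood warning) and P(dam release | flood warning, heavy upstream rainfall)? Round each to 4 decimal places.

P(flood warning) = 0.01×0.97×0.73 + 0.29×0.97×0.27 + 0.26×0.03×0.73 + 0.51×0.03×0.27 = 0.007081 + 0.075951 + 0.005694 + 0.004131 = 0.092857
Of this, 0.009825 comes from 0.005694 + 0.004131 (the dam release=true cases).
P(dam release | flood warning) = 0.009825 / 0.092857 ≈ 0.1058

Now condition on the additional information:
Numerator (weight on configurations with dam release): 0.51×0.03 = 0.015300
Normalizer over all consistent configurations: 0.29×0.97 + 0.51×0.03 = 0.296600
Posterior = 0.015300 / 0.296600 ≈ 0.0516

P(dam release | flood warning) ≈ 0.1058; P(dam release | flood warning, heavy upstream rainfall) ≈ 0.0516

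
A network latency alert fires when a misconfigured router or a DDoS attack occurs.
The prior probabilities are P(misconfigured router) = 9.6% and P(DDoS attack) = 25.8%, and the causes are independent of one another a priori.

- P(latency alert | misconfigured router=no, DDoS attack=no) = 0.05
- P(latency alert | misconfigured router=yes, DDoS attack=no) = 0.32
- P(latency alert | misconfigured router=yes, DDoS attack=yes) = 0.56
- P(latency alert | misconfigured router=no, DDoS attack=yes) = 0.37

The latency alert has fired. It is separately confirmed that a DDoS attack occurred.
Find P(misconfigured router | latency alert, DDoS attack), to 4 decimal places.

P(misconfigured router | latency alert, DDoS attack) ≈ 0.1385

Numerator (weight on configurations with misconfigured router): 0.56·0.096 = 0.053760
Normalizer over all consistent configurations: 0.37·0.904 + 0.56·0.096 = 0.388240
Posterior = 0.053760 / 0.388240 ≈ 0.1385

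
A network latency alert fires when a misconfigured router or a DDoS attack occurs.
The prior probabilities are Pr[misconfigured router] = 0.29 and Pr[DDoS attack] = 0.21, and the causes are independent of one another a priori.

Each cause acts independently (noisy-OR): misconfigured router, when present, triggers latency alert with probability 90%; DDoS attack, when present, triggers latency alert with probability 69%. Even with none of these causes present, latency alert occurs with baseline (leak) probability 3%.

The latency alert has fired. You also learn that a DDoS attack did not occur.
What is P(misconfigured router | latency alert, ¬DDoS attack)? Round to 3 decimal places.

P(misconfigured router | latency alert, ¬DDoS attack) ≈ 0.925

Under noisy-OR, P(latency alert | causes) = 1 − (1−0.03)·∏(1−qᵢ) over the active causes.
Weight on misconfigured router=true, given the evidence: 0.903*0.29 = 0.261870
Normalizer over all consistent configurations: 0.03*0.71 + 0.903*0.29 = 0.283170
P(misconfigured router | latency alert, ¬DDoS attack) = 0.261870/0.283170 ≈ 0.925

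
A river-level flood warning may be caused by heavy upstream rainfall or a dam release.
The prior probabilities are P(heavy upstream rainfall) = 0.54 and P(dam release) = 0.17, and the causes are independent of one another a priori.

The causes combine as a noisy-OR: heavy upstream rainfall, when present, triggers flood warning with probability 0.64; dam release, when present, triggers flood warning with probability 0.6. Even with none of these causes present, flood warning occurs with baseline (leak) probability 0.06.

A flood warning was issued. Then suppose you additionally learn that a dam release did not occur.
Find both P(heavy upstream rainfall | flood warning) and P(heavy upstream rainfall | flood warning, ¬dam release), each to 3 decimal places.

Under noisy-OR, P(flood warning | causes) = 1 − (1−0.06)·∏(1−qᵢ) over the active causes.
P(flood warning) = 0.06×0.46×0.83 + 0.624×0.46×0.17 + 0.6616×0.54×0.83 + 0.86464×0.54×0.17 = 0.022908 + 0.048797 + 0.296529 + 0.079374 = 0.447608
Restricting to configurations with heavy upstream rainfall present: 0.296529 + 0.079374 = 0.375903.
So P(heavy upstream rainfall | flood warning) = 0.375903/0.447608 ≈ 0.840.

Now condition on the additional information:
Enumerate both values of heavy upstream rainfall and weight by the priors:
  P(flood warning | ¬dam release) = 0.06·0.46 + 0.6616·0.54
        = 0.027600 + 0.357264 = 0.384864
The terms with heavy upstream rainfall present sum to 0.357264, so
  P(heavy upstream rainfall | flood warning, ¬dam release) = 0.357264 / 0.384864 ≈ 0.928
With dam release excluded, heavy upstream rainfall must carry more of the explanatory weight for the flood warning.

P(heavy upstream rainfall | flood warning) ≈ 0.840; P(heavy upstream rainfall | flood warning, ¬dam release) ≈ 0.928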